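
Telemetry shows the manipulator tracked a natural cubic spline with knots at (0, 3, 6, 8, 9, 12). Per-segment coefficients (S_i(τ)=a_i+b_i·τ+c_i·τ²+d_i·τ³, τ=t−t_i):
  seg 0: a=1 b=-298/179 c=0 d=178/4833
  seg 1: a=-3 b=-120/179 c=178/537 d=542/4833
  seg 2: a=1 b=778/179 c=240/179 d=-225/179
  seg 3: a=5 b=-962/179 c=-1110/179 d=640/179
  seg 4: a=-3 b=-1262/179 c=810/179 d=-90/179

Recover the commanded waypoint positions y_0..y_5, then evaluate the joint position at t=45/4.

y_0 = S_0(0) = a_0 = 1
y_1 = S_1(0) = a_1 = -3
y_2 = S_2(0) = a_2 = 1
y_3 = S_3(0) = a_3 = 5
y_4 = S_4(0) = a_4 = -3
y_5 = S_4(3) = 3
t_q=45/4 is in segment 4 (τ=9/4); S_4(τ)=-9633/5728

y_0=1 y_1=-3 y_2=1 y_3=5 y_4=-3 y_5=3
S(45/4) = -9633/5728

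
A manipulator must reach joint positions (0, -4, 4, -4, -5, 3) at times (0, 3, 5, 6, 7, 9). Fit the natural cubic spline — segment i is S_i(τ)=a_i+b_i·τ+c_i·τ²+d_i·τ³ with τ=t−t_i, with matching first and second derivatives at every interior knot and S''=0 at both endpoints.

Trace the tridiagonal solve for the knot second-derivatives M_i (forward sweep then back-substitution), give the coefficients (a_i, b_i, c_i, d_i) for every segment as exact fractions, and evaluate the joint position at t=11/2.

Δ: Δ0=-4/3, Δ1=4, Δ2=-8, Δ3=-1, Δ4=4
row 1: diag=10, rhs=32; c'=1/5, d'=16/5
row 2: denom=6−2·1/5=28/5; d'=(-72−2·16/5)/(28/5)=-14
row 3: denom=4−1·5/28=107/28; d'=(42−1·-14)/(107/28)=1568/107
row 4: denom=6−1·28/107=614/107; d'=(30−1·1568/107)/(614/107)=821/307
back: M4=821/307
back: M3=1568/107−28/107·821/307=4284/307
back: M2=-14−5/28·4284/307=-5063/307
back: M1=16/5−1/5·-5063/307=1995/307
M: M0=0, M1=1995/307, M2=-5063/307, M3=4284/307, M4=821/307, M5=0
seg 0: a=0, c=M0/2=0, d=(M1−M0)/(6·3)=665/1842, b=Δ0−h0·(2M0+M1)/6=-8441/1842
seg 1: a=-4, c=M1/2=1995/614, d=(M2−M1)/(6·2)=-3529/1842, b=Δ1−h1·(2M1+M2)/6=4757/921
seg 2: a=4, c=M2/2=-5063/614, d=(M3−M2)/(6·1)=9347/1842, b=Δ2−h2·(2M2+M3)/6=-4447/921
seg 3: a=-4, c=M3/2=2142/307, d=(M4−M3)/(6·1)=-3463/1842, b=Δ3−h3·(2M3+M4)/6=-11231/1842
seg 4: a=-5, c=M4/2=821/614, d=(M5−M4)/(6·2)=-821/3684, b=Δ4−h4·(2M4+M5)/6=2042/921
t_q=11/2 → seg 2, τ=1/2; S=4+-4447/921·τ+-5063/614·τ²+9347/1842·τ³=779/4912

  seg 0: a=0 b=-8441/1842 c=0 d=665/1842
  seg 1: a=-4 b=4757/921 c=1995/614 d=-3529/1842
  seg 2: a=4 b=-4447/921 c=-5063/614 d=9347/1842
  seg 3: a=-4 b=-11231/1842 c=2142/307 d=-3463/1842
  seg 4: a=-5 b=2042/921 c=821/614 d=-821/3684
S(11/2) = 779/4912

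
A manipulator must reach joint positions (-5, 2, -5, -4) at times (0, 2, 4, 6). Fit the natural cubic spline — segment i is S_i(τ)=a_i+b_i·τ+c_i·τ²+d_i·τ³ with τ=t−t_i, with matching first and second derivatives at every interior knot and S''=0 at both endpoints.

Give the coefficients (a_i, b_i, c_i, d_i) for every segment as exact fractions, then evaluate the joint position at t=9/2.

  seg 0: a=-5 b=169/30 c=0 d=-8/15
  seg 1: a=2 b=-23/30 c=-16/5 d=11/12
  seg 2: a=-5 b=-77/30 c=23/10 d=-23/60
S(9/2) = -921/160

Δ: Δ0=7/2, Δ1=-7/2, Δ2=1/2
row 1: diag=8, rhs=-42; c'=1/4, d'=-21/4
row 2: denom=8−2·1/4=15/2; d'=(24−2·-21/4)/(15/2)=23/5
back: M2=23/5
back: M1=-21/4−1/4·23/5=-32/5
M: M0=0, M1=-32/5, M2=23/5, M3=0
seg 0: a=-5, c=M0/2=0, d=(M1−M0)/(6·2)=-8/15, b=Δ0−h0·(2M0+M1)/6=169/30
seg 1: a=2, c=M1/2=-16/5, d=(M2−M1)/(6·2)=11/12, b=Δ1−h1·(2M1+M2)/6=-23/30
seg 2: a=-5, c=M2/2=23/10, d=(M3−M2)/(6·2)=-23/60, b=Δ2−h2·(2M2+M3)/6=-77/30
t_q=9/2 → seg 2, τ=1/2; S=-5+-77/30·τ+23/10·τ²+-23/60·τ³=-921/160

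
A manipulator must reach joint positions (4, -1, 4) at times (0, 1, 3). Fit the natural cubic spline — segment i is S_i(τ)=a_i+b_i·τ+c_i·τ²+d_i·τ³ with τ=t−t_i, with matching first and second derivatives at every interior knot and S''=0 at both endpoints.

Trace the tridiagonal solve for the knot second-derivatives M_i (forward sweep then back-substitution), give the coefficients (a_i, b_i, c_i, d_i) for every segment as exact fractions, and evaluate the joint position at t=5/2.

  seg 0: a=4 b=-25/4 c=0 d=5/4
  seg 1: a=-1 b=-5/2 c=15/4 d=-5/8
S(5/2) = 101/64

Δ: Δ0=-5, Δ1=5/2
row 1: diag=6, rhs=45; c'=1/3, d'=15/2
back: M1=15/2
M: M0=0, M1=15/2, M2=0
seg 0: a=4, c=M0/2=0, d=(M1−M0)/(6·1)=5/4, b=Δ0−h0·(2M0+M1)/6=-25/4
seg 1: a=-1, c=M1/2=15/4, d=(M2−M1)/(6·2)=-5/8, b=Δ1−h1·(2M1+M2)/6=-5/2
t_q=5/2 → seg 1, τ=3/2; S=-1+-5/2·τ+15/4·τ²+-5/8·τ³=101/64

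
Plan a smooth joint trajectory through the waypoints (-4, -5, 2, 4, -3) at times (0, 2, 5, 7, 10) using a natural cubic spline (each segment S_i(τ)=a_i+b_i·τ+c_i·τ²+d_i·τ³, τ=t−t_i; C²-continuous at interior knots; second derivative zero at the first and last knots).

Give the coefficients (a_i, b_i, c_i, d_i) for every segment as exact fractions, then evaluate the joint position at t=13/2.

  seg 0: a=-4 b=-1019/870 c=0 d=73/435
  seg 1: a=-5 b=733/870 c=146/145 d=-1331/7830
  seg 2: a=2 b=998/435 c=-91/174 d=-9/145
  seg 3: a=4 b=-236/435 c=-779/870 d=779/7830
S(13/2) = 588/145

Δ: Δ0=-1/2, Δ1=7/3, Δ2=1, Δ3=-7/3
row 1: diag=10, rhs=17; c'=3/10, d'=17/10
row 2: denom=10−3·3/10=91/10; d'=(-8−3·17/10)/(91/10)=-131/91
row 3: denom=10−2·20/91=870/91; d'=(-20−2·-131/91)/(870/91)=-779/435
back: M3=-779/435
back: M2=-131/91−20/91·-779/435=-91/87
back: M1=17/10−3/10·-91/87=292/145
M: M0=0, M1=292/145, M2=-91/87, M3=-779/435, M4=0
seg 0: a=-4, c=M0/2=0, d=(M1−M0)/(6·2)=73/435, b=Δ0−h0·(2M0+M1)/6=-1019/870
seg 1: a=-5, c=M1/2=146/145, d=(M2−M1)/(6·3)=-1331/7830, b=Δ1−h1·(2M1+M2)/6=733/870
seg 2: a=2, c=M2/2=-91/174, d=(M3−M2)/(6·2)=-9/145, b=Δ2−h2·(2M2+M3)/6=998/435
seg 3: a=4, c=M3/2=-779/870, d=(M4−M3)/(6·3)=779/7830, b=Δ3−h3·(2M3+M4)/6=-236/435
t_q=13/2 → seg 2, τ=3/2; S=2+998/435·τ+-91/174·τ²+-9/145·τ³=588/145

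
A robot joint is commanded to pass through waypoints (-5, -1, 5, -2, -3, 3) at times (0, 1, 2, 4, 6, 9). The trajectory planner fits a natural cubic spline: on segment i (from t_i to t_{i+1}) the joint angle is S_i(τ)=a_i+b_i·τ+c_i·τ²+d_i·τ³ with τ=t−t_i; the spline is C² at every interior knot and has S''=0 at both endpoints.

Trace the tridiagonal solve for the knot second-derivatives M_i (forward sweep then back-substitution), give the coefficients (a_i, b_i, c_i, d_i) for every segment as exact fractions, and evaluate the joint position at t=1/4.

Δ: Δ0=4, Δ1=6, Δ2=-7/2, Δ3=-1/2, Δ4=2
row 1: diag=4, rhs=12; c'=1/4, d'=3
row 2: denom=6−1·1/4=23/4; d'=(-57−1·3)/(23/4)=-240/23
row 3: denom=8−2·8/23=168/23; d'=(18−2·-240/23)/(168/23)=149/28
row 4: denom=10−2·23/84=397/42; d'=(15−2·149/28)/(397/42)=183/397
back: M4=183/397
back: M3=149/28−23/84·183/397=4125/794
back: M2=-240/23−8/23·4125/794=-4860/397
back: M1=3−1/4·-4860/397=2406/397
M: M0=0, M1=2406/397, M2=-4860/397, M3=4125/794, M4=183/397, M5=0
seg 0: a=-5, c=M0/2=0, d=(M1−M0)/(6·1)=401/397, b=Δ0−h0·(2M0+M1)/6=1187/397
seg 1: a=-1, c=M1/2=1203/397, d=(M2−M1)/(6·1)=-1211/397, b=Δ1−h1·(2M1+M2)/6=2390/397
seg 2: a=5, c=M2/2=-2430/397, d=(M3−M2)/(6·2)=4615/3176, b=Δ2−h2·(2M2+M3)/6=1163/397
seg 3: a=-2, c=M3/2=4125/1588, d=(M4−M3)/(6·2)=-1253/3176, b=Δ3−h3·(2M3+M4)/6=-3269/794
seg 4: a=-3, c=M4/2=183/794, d=(M5−M4)/(6·3)=-61/2382, b=Δ4−h4·(2M4+M5)/6=611/397
t_q=1/4 → seg 0, τ=1/4; S=-5+1187/397·τ+0·τ²+401/397·τ³=-107647/25408

  seg 0: a=-5 b=1187/397 c=0 d=401/397
  seg 1: a=-1 b=2390/397 c=1203/397 d=-1211/397
  seg 2: a=5 b=1163/397 c=-2430/397 d=4615/3176
  seg 3: a=-2 b=-3269/794 c=4125/1588 d=-1253/3176
  seg 4: a=-3 b=611/397 c=183/794 d=-61/2382
S(1/4) = -107647/25408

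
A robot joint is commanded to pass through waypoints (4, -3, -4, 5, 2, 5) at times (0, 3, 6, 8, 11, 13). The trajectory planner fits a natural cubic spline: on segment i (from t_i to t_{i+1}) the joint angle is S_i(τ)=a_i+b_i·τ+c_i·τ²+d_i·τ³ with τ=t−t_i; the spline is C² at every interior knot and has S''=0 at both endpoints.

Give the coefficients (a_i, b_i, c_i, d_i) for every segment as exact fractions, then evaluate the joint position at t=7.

Δ: Δ0=-7/3, Δ1=-1/3, Δ2=9/2, Δ3=-1, Δ4=3/2
row 1: diag=12, rhs=12; c'=1/4, d'=1
row 2: denom=10−3·1/4=37/4; d'=(29−3·1)/(37/4)=104/37
row 3: denom=10−2·8/37=354/37; d'=(-33−2·104/37)/(354/37)=-1429/354
row 4: denom=10−3·37/118=1069/118; d'=(15−3·-1429/354)/(1069/118)=3199/1069
back: M4=3199/1069
back: M3=-1429/354−37/118·3199/1069=-15955/3207
back: M2=104/37−8/37·-15955/3207=12464/3207
back: M1=1−1/4·12464/3207=91/3207
M: M0=0, M1=91/3207, M2=12464/3207, M3=-15955/3207, M4=3199/1069, M5=0
seg 0: a=4, c=M0/2=0, d=(M1−M0)/(6·3)=91/57726, b=Δ0−h0·(2M0+M1)/6=-5019/2138
seg 1: a=-3, c=M1/2=91/6414, d=(M2−M1)/(6·3)=12373/57726, b=Δ1−h1·(2M1+M2)/6=-2464/1069
seg 2: a=-4, c=M2/2=6232/3207, d=(M3−M2)/(6·2)=-9473/12828, b=Δ2−h2·(2M2+M3)/6=7627/2138
seg 3: a=5, c=M3/2=-15955/6414, d=(M4−M3)/(6·3)=12776/28863, b=Δ3−h3·(2M3+M4)/6=15899/6414
seg 4: a=2, c=M4/2=3199/2138, d=(M5−M4)/(6·2)=-3199/12828, b=Δ4−h4·(2M4+M5)/6=-3175/6414
t_q=7 → seg 2, τ=1; S=-4+7627/2138·τ+6232/3207·τ²+-9473/12828·τ³=9905/12828

  seg 0: a=4 b=-5019/2138 c=0 d=91/57726
  seg 1: a=-3 b=-2464/1069 c=91/6414 d=12373/57726
  seg 2: a=-4 b=7627/2138 c=6232/3207 d=-9473/12828
  seg 3: a=5 b=15899/6414 c=-15955/6414 d=12776/28863
  seg 4: a=2 b=-3175/6414 c=3199/2138 d=-3199/12828
S(7) = 9905/12828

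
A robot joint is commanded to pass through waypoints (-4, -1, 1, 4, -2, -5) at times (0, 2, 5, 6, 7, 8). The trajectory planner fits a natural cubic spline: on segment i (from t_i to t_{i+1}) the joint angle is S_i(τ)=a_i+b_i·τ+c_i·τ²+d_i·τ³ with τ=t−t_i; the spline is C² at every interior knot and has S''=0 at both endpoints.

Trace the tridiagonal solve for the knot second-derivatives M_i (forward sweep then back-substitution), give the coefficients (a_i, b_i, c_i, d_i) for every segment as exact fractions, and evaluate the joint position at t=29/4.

Δ: Δ0=3/2, Δ1=2/3, Δ2=3, Δ3=-6, Δ4=-3
row 1: diag=10, rhs=-5; c'=3/10, d'=-1/2
row 2: denom=8−3·3/10=71/10; d'=(14−3·-1/2)/(71/10)=155/71
row 3: denom=4−1·10/71=274/71; d'=(-54−1·155/71)/(274/71)=-3989/274
row 4: denom=4−1·71/274=1025/274; d'=(18−1·-3989/274)/(1025/274)=8921/1025
back: M4=8921/1025
back: M3=-3989/274−71/274·8921/1025=-17234/1025
back: M2=155/71−10/71·-17234/1025=933/205
back: M1=-1/2−3/10·933/205=-1912/1025
M: M0=0, M1=-1912/1025, M2=933/205, M3=-17234/1025, M4=8921/1025, M5=0
seg 0: a=-4, c=M0/2=0, d=(M1−M0)/(6·2)=-478/3075, b=Δ0−h0·(2M0+M1)/6=13049/6150
seg 1: a=-1, c=M1/2=-956/1025, d=(M2−M1)/(6·3)=6577/18450, b=Δ1−h1·(2M1+M2)/6=1577/6150
seg 2: a=1, c=M2/2=933/410, d=(M3−M2)/(6·1)=-21899/6150, b=Δ2−h2·(2M2+M3)/6=13177/3075
seg 3: a=4, c=M3/2=-8617/1025, d=(M4−M3)/(6·1)=5231/1230, b=Δ3−h3·(2M3+M4)/6=-11353/6150
seg 4: a=-2, c=M4/2=8921/2050, d=(M5−M4)/(6·1)=-8921/6150, b=Δ4−h4·(2M4+M5)/6=-18146/3075
t_q=29/4 → seg 4, τ=1/4; S=-2+-18146/3075·τ+8921/2050·τ²+-8921/6150·τ³=-423247/131200

  seg 0: a=-4 b=13049/6150 c=0 d=-478/3075
  seg 1: a=-1 b=1577/6150 c=-956/1025 d=6577/18450
  seg 2: a=1 b=13177/3075 c=933/410 d=-21899/6150
  seg 3: a=4 b=-11353/6150 c=-8617/1025 d=5231/1230
  seg 4: a=-2 b=-18146/3075 c=8921/2050 d=-8921/6150
S(29/4) = -423247/131200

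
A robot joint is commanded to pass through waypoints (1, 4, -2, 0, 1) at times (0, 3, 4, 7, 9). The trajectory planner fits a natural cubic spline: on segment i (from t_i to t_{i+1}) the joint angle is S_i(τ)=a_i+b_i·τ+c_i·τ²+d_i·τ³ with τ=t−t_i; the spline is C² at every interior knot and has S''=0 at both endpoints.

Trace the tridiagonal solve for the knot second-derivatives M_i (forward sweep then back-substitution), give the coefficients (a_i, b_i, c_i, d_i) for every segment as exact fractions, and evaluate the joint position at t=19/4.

  seg 0: a=1 b=4501/1116 c=0 d=-3385/10044
  seg 1: a=4 b=-2827/558 c=-3385/1116 d=781/372
  seg 2: a=-2 b=-5395/1116 c=911/279 d=-4793/10044
  seg 3: a=0 b=1045/558 c=-383/372 d=383/2232
S(19/4) = -31667/7936

Δ: Δ0=1, Δ1=-6, Δ2=2/3, Δ3=1/2
row 1: diag=8, rhs=-42; c'=1/8, d'=-21/4
row 2: denom=8−1·1/8=63/8; d'=(40−1·-21/4)/(63/8)=362/63
row 3: denom=10−3·8/21=62/7; d'=(-1−3·362/63)/(62/7)=-383/186
back: M3=-383/186
back: M2=362/63−8/21·-383/186=1822/279
back: M1=-21/4−1/8·1822/279=-3385/558
M: M0=0, M1=-3385/558, M2=1822/279, M3=-383/186, M4=0
seg 0: a=1, c=M0/2=0, d=(M1−M0)/(6·3)=-3385/10044, b=Δ0−h0·(2M0+M1)/6=4501/1116
seg 1: a=4, c=M1/2=-3385/1116, d=(M2−M1)/(6·1)=781/372, b=Δ1−h1·(2M1+M2)/6=-2827/558
seg 2: a=-2, c=M2/2=911/279, d=(M3−M2)/(6·3)=-4793/10044, b=Δ2−h2·(2M2+M3)/6=-5395/1116
seg 3: a=0, c=M3/2=-383/372, d=(M4−M3)/(6·2)=383/2232, b=Δ3−h3·(2M3+M4)/6=1045/558
t_q=19/4 → seg 2, τ=3/4; S=-2+-5395/1116·τ+911/279·τ²+-4793/10044·τ³=-31667/7936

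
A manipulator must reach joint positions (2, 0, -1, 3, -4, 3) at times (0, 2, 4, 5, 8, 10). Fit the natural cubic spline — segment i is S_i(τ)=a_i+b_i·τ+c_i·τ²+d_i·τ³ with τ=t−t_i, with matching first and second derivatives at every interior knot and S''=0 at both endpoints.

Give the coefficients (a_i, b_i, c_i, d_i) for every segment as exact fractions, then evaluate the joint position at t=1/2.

  seg 0: a=2 b=-1394/2283 c=0 d=-889/9132
  seg 1: a=0 b=-4061/2283 c=-889/1522 d=11173/18264
  seg 2: a=-1 b=14729/4566 c=9395/3044 d=-21115/9132
  seg 3: a=3 b=22483/9132 c=-2930/761 d=20563/27396
  seg 4: a=-4 b=-1705/4566 c=8843/3044 d=-8843/18264
S(1/2) = 40973/24352

Δ: Δ0=-1, Δ1=-1/2, Δ2=4, Δ3=-7/3, Δ4=7/2
row 1: diag=8, rhs=3; c'=1/4, d'=3/8
row 2: denom=6−2·1/4=11/2; d'=(27−2·3/8)/(11/2)=105/22
row 3: denom=8−1·2/11=86/11; d'=(-38−1·105/22)/(86/11)=-941/172
row 4: denom=10−3·33/86=761/86; d'=(35−3·-941/172)/(761/86)=8843/1522
back: M4=8843/1522
back: M3=-941/172−33/86·8843/1522=-5860/761
back: M2=105/22−2/11·-5860/761=9395/1522
back: M1=3/8−1/4·9395/1522=-889/761
M: M0=0, M1=-889/761, M2=9395/1522, M3=-5860/761, M4=8843/1522, M5=0
seg 0: a=2, c=M0/2=0, d=(M1−M0)/(6·2)=-889/9132, b=Δ0−h0·(2M0+M1)/6=-1394/2283
seg 1: a=0, c=M1/2=-889/1522, d=(M2−M1)/(6·2)=11173/18264, b=Δ1−h1·(2M1+M2)/6=-4061/2283
seg 2: a=-1, c=M2/2=9395/3044, d=(M3−M2)/(6·1)=-21115/9132, b=Δ2−h2·(2M2+M3)/6=14729/4566
seg 3: a=3, c=M3/2=-2930/761, d=(M4−M3)/(6·3)=20563/27396, b=Δ3−h3·(2M3+M4)/6=22483/9132
seg 4: a=-4, c=M4/2=8843/3044, d=(M5−M4)/(6·2)=-8843/18264, b=Δ4−h4·(2M4+M5)/6=-1705/4566
t_q=1/2 → seg 0, τ=1/2; S=2+-1394/2283·τ+0·τ²+-889/9132·τ³=40973/24352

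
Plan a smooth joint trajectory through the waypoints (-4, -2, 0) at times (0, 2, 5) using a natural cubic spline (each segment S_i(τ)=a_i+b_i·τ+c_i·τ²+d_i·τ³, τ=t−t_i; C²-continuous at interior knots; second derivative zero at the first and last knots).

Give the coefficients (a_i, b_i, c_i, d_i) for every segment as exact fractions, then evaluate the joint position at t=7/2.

Δ: Δ0=1, Δ1=2/3
row 1: diag=10, rhs=-2; c'=3/10, d'=-1/5
back: M1=-1/5
M: M0=0, M1=-1/5, M2=0
seg 0: a=-4, c=M0/2=0, d=(M1−M0)/(6·2)=-1/60, b=Δ0−h0·(2M0+M1)/6=16/15
seg 1: a=-2, c=M1/2=-1/10, d=(M2−M1)/(6·3)=1/90, b=Δ1−h1·(2M1+M2)/6=13/15
t_q=7/2 → seg 1, τ=3/2; S=-2+13/15·τ+-1/10·τ²+1/90·τ³=-71/80

  seg 0: a=-4 b=16/15 c=0 d=-1/60
  seg 1: a=-2 b=13/15 c=-1/10 d=1/90
S(7/2) = -71/80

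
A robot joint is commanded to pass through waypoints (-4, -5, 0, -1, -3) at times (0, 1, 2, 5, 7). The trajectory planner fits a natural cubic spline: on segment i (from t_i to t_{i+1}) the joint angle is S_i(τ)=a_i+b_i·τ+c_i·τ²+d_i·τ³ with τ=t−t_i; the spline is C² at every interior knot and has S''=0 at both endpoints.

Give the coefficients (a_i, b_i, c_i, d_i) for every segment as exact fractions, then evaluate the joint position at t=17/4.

Δ: Δ0=-1, Δ1=5, Δ2=-1/3, Δ3=-1
row 1: diag=4, rhs=36; c'=1/4, d'=9
row 2: denom=8−1·1/4=31/4; d'=(-32−1·9)/(31/4)=-164/31
row 3: denom=10−3·12/31=274/31; d'=(-4−3·-164/31)/(274/31)=184/137
back: M3=184/137
back: M2=-164/31−12/31·184/137=-796/137
back: M1=9−1/4·-796/137=1432/137
M: M0=0, M1=1432/137, M2=-796/137, M3=184/137, M4=0
seg 0: a=-4, c=M0/2=0, d=(M1−M0)/(6·1)=716/411, b=Δ0−h0·(2M0+M1)/6=-1127/411
seg 1: a=-5, c=M1/2=716/137, d=(M2−M1)/(6·1)=-1114/411, b=Δ1−h1·(2M1+M2)/6=1021/411
seg 2: a=0, c=M2/2=-398/137, d=(M3−M2)/(6·3)=490/1233, b=Δ2−h2·(2M2+M3)/6=1975/411
seg 3: a=-1, c=M3/2=92/137, d=(M4−M3)/(6·2)=-46/411, b=Δ3−h3·(2M3+M4)/6=-779/411
t_q=17/4 → seg 2, τ=9/4; S=0+1975/411·τ+-398/137·τ²+490/1233·τ³=2769/4384

  seg 0: a=-4 b=-1127/411 c=0 d=716/411
  seg 1: a=-5 b=1021/411 c=716/137 d=-1114/411
  seg 2: a=0 b=1975/411 c=-398/137 d=490/1233
  seg 3: a=-1 b=-779/411 c=92/137 d=-46/411
S(17/4) = 2769/4384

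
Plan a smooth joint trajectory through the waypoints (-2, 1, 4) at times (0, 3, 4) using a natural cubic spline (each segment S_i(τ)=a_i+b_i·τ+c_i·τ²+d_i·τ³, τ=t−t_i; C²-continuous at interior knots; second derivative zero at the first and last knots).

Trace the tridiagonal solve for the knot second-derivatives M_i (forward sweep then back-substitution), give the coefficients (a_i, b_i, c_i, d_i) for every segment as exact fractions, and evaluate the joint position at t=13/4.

Δ: Δ0=1, Δ1=3
row 1: diag=8, rhs=12; c'=1/8, d'=3/2
back: M1=3/2
M: M0=0, M1=3/2, M2=0
seg 0: a=-2, c=M0/2=0, d=(M1−M0)/(6·3)=1/12, b=Δ0−h0·(2M0+M1)/6=1/4
seg 1: a=1, c=M1/2=3/4, d=(M2−M1)/(6·1)=-1/4, b=Δ1−h1·(2M1+M2)/6=5/2
t_q=13/4 → seg 1, τ=1/4; S=1+5/2·τ+3/4·τ²+-1/4·τ³=427/256

  seg 0: a=-2 b=1/4 c=0 d=1/12
  seg 1: a=1 b=5/2 c=3/4 d=-1/4
S(13/4) = 427/256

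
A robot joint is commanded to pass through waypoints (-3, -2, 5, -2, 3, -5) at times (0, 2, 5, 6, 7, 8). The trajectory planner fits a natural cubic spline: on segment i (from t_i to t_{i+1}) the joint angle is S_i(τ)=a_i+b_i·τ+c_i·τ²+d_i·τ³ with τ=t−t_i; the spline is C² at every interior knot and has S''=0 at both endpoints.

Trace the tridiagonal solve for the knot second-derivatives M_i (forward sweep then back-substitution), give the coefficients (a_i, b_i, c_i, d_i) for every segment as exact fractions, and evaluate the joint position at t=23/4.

  seg 0: a=-3 b=-6713/6150 c=0 d=2447/6150
  seg 1: a=-2 b=22651/6150 c=2447/1025 d=-17449/18450
  seg 2: a=5 b=-23149/3075 c=-2511/410 d=40913/6150
  seg 3: a=-2 b=1111/6150 c=14179/1025 d=-11087/1230
  seg 4: a=3 b=2477/3075 c=-27077/2050 d=27077/6150
S(23/4) = -168531/131200

Δ: Δ0=1/2, Δ1=7/3, Δ2=-7, Δ3=5, Δ4=-8
row 1: diag=10, rhs=11; c'=3/10, d'=11/10
row 2: denom=8−3·3/10=71/10; d'=(-56−3·11/10)/(71/10)=-593/71
row 3: denom=4−1·10/71=274/71; d'=(72−1·-593/71)/(274/71)=5705/274
row 4: denom=4−1·71/274=1025/274; d'=(-78−1·5705/274)/(1025/274)=-27077/1025
back: M4=-27077/1025
back: M3=5705/274−71/274·-27077/1025=28358/1025
back: M2=-593/71−10/71·28358/1025=-2511/205
back: M1=11/10−3/10·-2511/205=4894/1025
M: M0=0, M1=4894/1025, M2=-2511/205, M3=28358/1025, M4=-27077/1025, M5=0
seg 0: a=-3, c=M0/2=0, d=(M1−M0)/(6·2)=2447/6150, b=Δ0−h0·(2M0+M1)/6=-6713/6150
seg 1: a=-2, c=M1/2=2447/1025, d=(M2−M1)/(6·3)=-17449/18450, b=Δ1−h1·(2M1+M2)/6=22651/6150
seg 2: a=5, c=M2/2=-2511/410, d=(M3−M2)/(6·1)=40913/6150, b=Δ2−h2·(2M2+M3)/6=-23149/3075
seg 3: a=-2, c=M3/2=14179/1025, d=(M4−M3)/(6·1)=-11087/1230, b=Δ3−h3·(2M3+M4)/6=1111/6150
seg 4: a=3, c=M4/2=-27077/2050, d=(M5−M4)/(6·1)=27077/6150, b=Δ4−h4·(2M4+M5)/6=2477/3075
t_q=23/4 → seg 2, τ=3/4; S=5+-23149/3075·τ+-2511/410·τ²+40913/6150·τ³=-168531/131200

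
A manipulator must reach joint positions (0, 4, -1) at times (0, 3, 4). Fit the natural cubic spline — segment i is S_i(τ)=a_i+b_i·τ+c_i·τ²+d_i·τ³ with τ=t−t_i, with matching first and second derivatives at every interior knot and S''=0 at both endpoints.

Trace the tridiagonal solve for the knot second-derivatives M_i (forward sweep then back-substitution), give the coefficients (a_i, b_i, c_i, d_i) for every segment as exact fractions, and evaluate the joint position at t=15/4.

Δ: Δ0=4/3, Δ1=-5
row 1: diag=8, rhs=-38; c'=1/8, d'=-19/4
back: M1=-19/4
M: M0=0, M1=-19/4, M2=0
seg 0: a=0, c=M0/2=0, d=(M1−M0)/(6·3)=-19/72, b=Δ0−h0·(2M0+M1)/6=89/24
seg 1: a=4, c=M1/2=-19/8, d=(M2−M1)/(6·1)=19/24, b=Δ1−h1·(2M1+M2)/6=-41/12
t_q=15/4 → seg 1, τ=3/4; S=4+-41/12·τ+-19/8·τ²+19/24·τ³=223/512

  seg 0: a=0 b=89/24 c=0 d=-19/72
  seg 1: a=4 b=-41/12 c=-19/8 d=19/24
S(15/4) = 223/512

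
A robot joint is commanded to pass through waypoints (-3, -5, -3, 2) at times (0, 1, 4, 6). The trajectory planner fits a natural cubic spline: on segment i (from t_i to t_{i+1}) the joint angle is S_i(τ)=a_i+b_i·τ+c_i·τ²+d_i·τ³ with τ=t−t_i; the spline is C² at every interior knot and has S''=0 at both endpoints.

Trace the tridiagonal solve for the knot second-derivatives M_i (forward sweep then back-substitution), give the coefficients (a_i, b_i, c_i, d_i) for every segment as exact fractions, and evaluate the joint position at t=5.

  seg 0: a=-3 b=-979/426 c=0 d=127/426
  seg 1: a=-5 b=-299/213 c=127/142 d=-29/426
  seg 2: a=-3 b=905/426 c=20/71 d=-10/213
S(5) = -91/142

Δ: Δ0=-2, Δ1=2/3, Δ2=5/2
row 1: diag=8, rhs=16; c'=3/8, d'=2
row 2: denom=10−3·3/8=71/8; d'=(11−3·2)/(71/8)=40/71
back: M2=40/71
back: M1=2−3/8·40/71=127/71
M: M0=0, M1=127/71, M2=40/71, M3=0
seg 0: a=-3, c=M0/2=0, d=(M1−M0)/(6·1)=127/426, b=Δ0−h0·(2M0+M1)/6=-979/426
seg 1: a=-5, c=M1/2=127/142, d=(M2−M1)/(6·3)=-29/426, b=Δ1−h1·(2M1+M2)/6=-299/213
seg 2: a=-3, c=M2/2=20/71, d=(M3−M2)/(6·2)=-10/213, b=Δ2−h2·(2M2+M3)/6=905/426
t_q=5 → seg 2, τ=1; S=-3+905/426·τ+20/71·τ²+-10/213·τ³=-91/142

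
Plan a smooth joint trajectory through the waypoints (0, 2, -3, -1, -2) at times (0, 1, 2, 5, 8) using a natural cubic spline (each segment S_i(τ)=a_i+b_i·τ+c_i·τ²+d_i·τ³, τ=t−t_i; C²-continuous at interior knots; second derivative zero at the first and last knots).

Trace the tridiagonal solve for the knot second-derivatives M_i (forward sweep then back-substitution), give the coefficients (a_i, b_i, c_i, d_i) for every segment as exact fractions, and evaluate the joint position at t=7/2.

Δ: Δ0=2, Δ1=-5, Δ2=2/3, Δ3=-1/3
row 1: diag=4, rhs=-42; c'=1/4, d'=-21/2
row 2: denom=8−1·1/4=31/4; d'=(34−1·-21/2)/(31/4)=178/31
row 3: denom=12−3·12/31=336/31; d'=(-6−3·178/31)/(336/31)=-15/7
back: M3=-15/7
back: M2=178/31−12/31·-15/7=46/7
back: M1=-21/2−1/4·46/7=-85/7
M: M0=0, M1=-85/7, M2=46/7, M3=-15/7, M4=0
seg 0: a=0, c=M0/2=0, d=(M1−M0)/(6·1)=-85/42, b=Δ0−h0·(2M0+M1)/6=169/42
seg 1: a=2, c=M1/2=-85/14, d=(M2−M1)/(6·1)=131/42, b=Δ1−h1·(2M1+M2)/6=-43/21
seg 2: a=-3, c=M2/2=23/7, d=(M3−M2)/(6·3)=-61/126, b=Δ2−h2·(2M2+M3)/6=-29/6
seg 3: a=-1, c=M3/2=-15/14, d=(M4−M3)/(6·3)=5/42, b=Δ3−h3·(2M3+M4)/6=38/21
t_q=7/2 → seg 2, τ=3/2; S=-3+-29/6·τ+23/7·τ²+-61/126·τ³=-503/112

  seg 0: a=0 b=169/42 c=0 d=-85/42
  seg 1: a=2 b=-43/21 c=-85/14 d=131/42
  seg 2: a=-3 b=-29/6 c=23/7 d=-61/126
  seg 3: a=-1 b=38/21 c=-15/14 d=5/42
S(7/2) = -503/112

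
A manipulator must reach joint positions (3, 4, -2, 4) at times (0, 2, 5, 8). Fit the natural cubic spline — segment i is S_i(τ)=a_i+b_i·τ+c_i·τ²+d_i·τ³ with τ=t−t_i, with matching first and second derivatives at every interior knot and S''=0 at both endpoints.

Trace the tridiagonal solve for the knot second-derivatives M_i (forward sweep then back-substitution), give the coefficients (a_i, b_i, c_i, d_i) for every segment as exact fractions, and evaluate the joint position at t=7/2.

  seg 0: a=3 b=93/74 c=0 d=-7/37
  seg 1: a=4 b=-75/74 c=-42/37 d=179/666
  seg 2: a=-2 b=-21/37 c=95/74 d=-95/666
S(7/2) = 493/592

Δ: Δ0=1/2, Δ1=-2, Δ2=2
row 1: diag=10, rhs=-15; c'=3/10, d'=-3/2
row 2: denom=12−3·3/10=111/10; d'=(24−3·-3/2)/(111/10)=95/37
back: M2=95/37
back: M1=-3/2−3/10·95/37=-84/37
M: M0=0, M1=-84/37, M2=95/37, M3=0
seg 0: a=3, c=M0/2=0, d=(M1−M0)/(6·2)=-7/37, b=Δ0−h0·(2M0+M1)/6=93/74
seg 1: a=4, c=M1/2=-42/37, d=(M2−M1)/(6·3)=179/666, b=Δ1−h1·(2M1+M2)/6=-75/74
seg 2: a=-2, c=M2/2=95/74, d=(M3−M2)/(6·3)=-95/666, b=Δ2−h2·(2M2+M3)/6=-21/37
t_q=7/2 → seg 1, τ=3/2; S=4+-75/74·τ+-42/37·τ²+179/666·τ³=493/592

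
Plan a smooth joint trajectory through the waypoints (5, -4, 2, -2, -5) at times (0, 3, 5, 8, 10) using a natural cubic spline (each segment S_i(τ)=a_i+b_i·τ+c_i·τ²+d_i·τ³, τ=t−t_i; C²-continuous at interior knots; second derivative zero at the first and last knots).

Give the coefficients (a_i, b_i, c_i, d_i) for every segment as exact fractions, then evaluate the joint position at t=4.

Δ: Δ0=-3, Δ1=3, Δ2=-4/3, Δ3=-3/2
row 1: diag=10, rhs=36; c'=1/5, d'=18/5
row 2: denom=10−2·1/5=48/5; d'=(-26−2·18/5)/(48/5)=-83/24
row 3: denom=10−3·5/16=145/16; d'=(-1−3·-83/24)/(145/16)=30/29
back: M3=30/29
back: M2=-83/24−5/16·30/29=-329/87
back: M1=18/5−1/5·-329/87=379/87
M: M0=0, M1=379/87, M2=-329/87, M3=30/29, M4=0
seg 0: a=5, c=M0/2=0, d=(M1−M0)/(6·3)=379/1566, b=Δ0−h0·(2M0+M1)/6=-901/174
seg 1: a=-4, c=M1/2=379/174, d=(M2−M1)/(6·2)=-59/87, b=Δ1−h1·(2M1+M2)/6=118/87
seg 2: a=2, c=M2/2=-329/174, d=(M3−M2)/(6·3)=419/1566, b=Δ2−h2·(2M2+M3)/6=56/29
seg 3: a=-2, c=M3/2=15/29, d=(M4−M3)/(6·2)=-5/58, b=Δ3−h3·(2M3+M4)/6=-127/58
t_q=4 → seg 1, τ=1; S=-4+118/87·τ+379/174·τ²+-59/87·τ³=-199/174

  seg 0: a=5 b=-901/174 c=0 d=379/1566
  seg 1: a=-4 b=118/87 c=379/174 d=-59/87
  seg 2: a=2 b=56/29 c=-329/174 d=419/1566
  seg 3: a=-2 b=-127/58 c=15/29 d=-5/58
S(4) = -199/174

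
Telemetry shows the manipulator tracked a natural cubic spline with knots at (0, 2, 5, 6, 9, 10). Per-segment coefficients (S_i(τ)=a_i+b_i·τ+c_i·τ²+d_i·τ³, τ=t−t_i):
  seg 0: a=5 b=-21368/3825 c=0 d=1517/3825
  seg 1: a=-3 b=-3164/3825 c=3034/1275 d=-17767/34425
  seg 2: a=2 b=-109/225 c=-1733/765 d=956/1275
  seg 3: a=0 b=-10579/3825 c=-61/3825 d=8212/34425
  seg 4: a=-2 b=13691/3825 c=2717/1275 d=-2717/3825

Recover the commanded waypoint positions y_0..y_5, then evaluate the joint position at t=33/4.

y_0 = S_0(0) = a_0 = 5
y_1 = S_1(0) = a_1 = -3
y_2 = S_2(0) = a_2 = 2
y_3 = S_3(0) = a_3 = 0
y_4 = S_4(0) = a_4 = -2
y_5 = S_4(1) = 3
t_q=33/4 is in segment 3 (τ=9/4); S_3(τ)=-6097/1700

y_0=5 y_1=-3 y_2=2 y_3=0 y_4=-2 y_5=3
S(33/4) = -6097/1700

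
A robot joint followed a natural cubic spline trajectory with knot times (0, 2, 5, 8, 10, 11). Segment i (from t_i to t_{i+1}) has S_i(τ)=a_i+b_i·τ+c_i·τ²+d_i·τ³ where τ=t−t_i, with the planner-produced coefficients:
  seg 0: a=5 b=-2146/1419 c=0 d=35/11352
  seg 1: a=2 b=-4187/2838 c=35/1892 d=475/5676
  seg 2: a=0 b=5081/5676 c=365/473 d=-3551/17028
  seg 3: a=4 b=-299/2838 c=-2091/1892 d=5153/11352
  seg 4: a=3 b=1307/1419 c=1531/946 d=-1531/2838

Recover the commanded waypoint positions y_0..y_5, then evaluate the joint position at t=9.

y_0=5 y_1=2 y_2=0 y_3=4 y_4=3 y_5=5
S(9) = 12273/3784

y_0 = S_0(0) = a_0 = 5
y_1 = S_1(0) = a_1 = 2
y_2 = S_2(0) = a_2 = 0
y_3 = S_3(0) = a_3 = 4
y_4 = S_4(0) = a_4 = 3
y_5 = S_4(1) = 5
t_q=9 is in segment 3 (τ=1); S_3(τ)=12273/3784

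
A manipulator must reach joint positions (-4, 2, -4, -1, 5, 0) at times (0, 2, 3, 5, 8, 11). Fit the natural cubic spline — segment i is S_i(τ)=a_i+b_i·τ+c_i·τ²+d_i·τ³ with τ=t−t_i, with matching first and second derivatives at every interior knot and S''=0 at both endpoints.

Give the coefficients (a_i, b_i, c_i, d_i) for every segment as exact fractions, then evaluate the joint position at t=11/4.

  seg 0: a=-4 b=23512/3597 c=0 d=-12721/14388
  seg 1: a=2 b=-14651/3597 c=-12721/2398 d=24301/7194
  seg 2: a=-4 b=-2975/654 c=5790/1199 d=-6491/7194
  seg 3: a=-1 b=28343/7194 c=-701/1199 d=-1337/64746
  seg 4: a=5 b=-452/3597 c=-5543/7194 d=5543/64746
S(11/4) = -401135/153472

Δ: Δ0=3, Δ1=-6, Δ2=3/2, Δ3=2, Δ4=-5/3
row 1: diag=6, rhs=-54; c'=1/6, d'=-9
row 2: denom=6−1·1/6=35/6; d'=(45−1·-9)/(35/6)=324/35
row 3: denom=10−2·12/35=326/35; d'=(3−2·324/35)/(326/35)=-543/326
row 4: denom=12−3·105/326=3597/326; d'=(-22−3·-543/326)/(3597/326)=-5543/3597
back: M4=-5543/3597
back: M3=-543/326−105/326·-5543/3597=-1402/1199
back: M2=324/35−12/35·-1402/1199=11580/1199
back: M1=-9−1/6·11580/1199=-12721/1199
M: M0=0, M1=-12721/1199, M2=11580/1199, M3=-1402/1199, M4=-5543/3597, M5=0
seg 0: a=-4, c=M0/2=0, d=(M1−M0)/(6·2)=-12721/14388, b=Δ0−h0·(2M0+M1)/6=23512/3597
seg 1: a=2, c=M1/2=-12721/2398, d=(M2−M1)/(6·1)=24301/7194, b=Δ1−h1·(2M1+M2)/6=-14651/3597
seg 2: a=-4, c=M2/2=5790/1199, d=(M3−M2)/(6·2)=-6491/7194, b=Δ2−h2·(2M2+M3)/6=-2975/654
seg 3: a=-1, c=M3/2=-701/1199, d=(M4−M3)/(6·3)=-1337/64746, b=Δ3−h3·(2M3+M4)/6=28343/7194
seg 4: a=5, c=M4/2=-5543/7194, d=(M5−M4)/(6·3)=5543/64746, b=Δ4−h4·(2M4+M5)/6=-452/3597
t_q=11/4 → seg 1, τ=3/4; S=2+-14651/3597·τ+-12721/2398·τ²+24301/7194·τ³=-401135/153472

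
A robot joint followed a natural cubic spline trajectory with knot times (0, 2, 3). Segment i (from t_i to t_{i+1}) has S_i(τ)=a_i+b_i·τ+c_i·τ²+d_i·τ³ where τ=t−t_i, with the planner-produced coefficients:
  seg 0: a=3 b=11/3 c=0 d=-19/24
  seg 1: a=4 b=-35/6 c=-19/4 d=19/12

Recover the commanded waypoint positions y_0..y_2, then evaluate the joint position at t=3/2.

y_0 = S_0(0) = a_0 = 3
y_1 = S_1(0) = a_1 = 4
y_2 = S_1(1) = -5
t_q=3/2 is in segment 0 (τ=3/2); S_0(τ)=373/64

y_0=3 y_1=4 y_2=-5
S(3/2) = 373/64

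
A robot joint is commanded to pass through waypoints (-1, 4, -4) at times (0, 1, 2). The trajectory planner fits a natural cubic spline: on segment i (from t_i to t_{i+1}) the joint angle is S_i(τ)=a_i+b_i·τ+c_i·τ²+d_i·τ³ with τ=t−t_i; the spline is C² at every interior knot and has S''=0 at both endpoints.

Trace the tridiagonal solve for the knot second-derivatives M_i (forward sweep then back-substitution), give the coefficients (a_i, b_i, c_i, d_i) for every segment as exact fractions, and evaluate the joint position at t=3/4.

Δ: Δ0=5, Δ1=-8
row 1: diag=4, rhs=-78; c'=1/4, d'=-39/2
back: M1=-39/2
M: M0=0, M1=-39/2, M2=0
seg 0: a=-1, c=M0/2=0, d=(M1−M0)/(6·1)=-13/4, b=Δ0−h0·(2M0+M1)/6=33/4
seg 1: a=4, c=M1/2=-39/4, d=(M2−M1)/(6·1)=13/4, b=Δ1−h1·(2M1+M2)/6=-3/2
t_q=3/4 → seg 0, τ=3/4; S=-1+33/4·τ+0·τ²+-13/4·τ³=977/256

  seg 0: a=-1 b=33/4 c=0 d=-13/4
  seg 1: a=4 b=-3/2 c=-39/4 d=13/4
S(3/4) = 977/256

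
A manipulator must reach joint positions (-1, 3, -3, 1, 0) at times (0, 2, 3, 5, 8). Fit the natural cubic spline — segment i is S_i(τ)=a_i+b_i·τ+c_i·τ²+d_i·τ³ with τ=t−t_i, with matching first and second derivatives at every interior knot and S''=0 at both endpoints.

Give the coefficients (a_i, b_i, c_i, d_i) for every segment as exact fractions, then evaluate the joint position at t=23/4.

Δ: Δ0=2, Δ1=-6, Δ2=2, Δ3=-1/3
row 1: diag=6, rhs=-48; c'=1/6, d'=-8
row 2: denom=6−1·1/6=35/6; d'=(48−1·-8)/(35/6)=48/5
row 3: denom=10−2·12/35=326/35; d'=(-14−2·48/5)/(326/35)=-581/163
back: M3=-581/163
back: M2=48/5−12/35·-581/163=1764/163
back: M1=-8−1/6·1764/163=-1598/163
M: M0=0, M1=-1598/163, M2=1764/163, M3=-581/163, M4=0
seg 0: a=-1, c=M0/2=0, d=(M1−M0)/(6·2)=-799/978, b=Δ0−h0·(2M0+M1)/6=2576/489
seg 1: a=3, c=M1/2=-799/163, d=(M2−M1)/(6·1)=1681/489, b=Δ1−h1·(2M1+M2)/6=-2218/489
seg 2: a=-3, c=M2/2=882/163, d=(M3−M2)/(6·2)=-2345/1956, b=Δ2−h2·(2M2+M3)/6=-1969/489
seg 3: a=1, c=M3/2=-581/326, d=(M4−M3)/(6·3)=581/2934, b=Δ3−h3·(2M3+M4)/6=1580/489
t_q=23/4 → seg 3, τ=3/4; S=1+1580/489·τ+-581/326·τ²+581/2934·τ³=52251/20864

  seg 0: a=-1 b=2576/489 c=0 d=-799/978
  seg 1: a=3 b=-2218/489 c=-799/163 d=1681/489
  seg 2: a=-3 b=-1969/489 c=882/163 d=-2345/1956
  seg 3: a=1 b=1580/489 c=-581/326 d=581/2934
S(23/4) = 52251/20864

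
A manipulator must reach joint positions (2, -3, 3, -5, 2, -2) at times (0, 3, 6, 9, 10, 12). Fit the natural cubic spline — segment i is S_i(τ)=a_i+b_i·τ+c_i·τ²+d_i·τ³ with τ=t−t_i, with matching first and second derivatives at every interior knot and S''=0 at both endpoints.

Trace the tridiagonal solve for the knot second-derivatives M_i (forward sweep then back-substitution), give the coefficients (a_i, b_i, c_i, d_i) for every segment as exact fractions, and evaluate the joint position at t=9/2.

  seg 0: a=2 b=-6296/1899 c=0 d=3131/17091
  seg 1: a=-3 b=3097/1899 c=3131/1899 d=-8692/17091
  seg 2: a=3 b=-4193/1899 c=-5561/1899 d=15812/17091
  seg 3: a=-5 b=9877/1899 c=1139/211 d=-6835/1899
  seg 4: a=2 b=9874/1899 c=-3418/633 d=1709/1899
S(9/2) = 1215/844

Δ: Δ0=-5/3, Δ1=2, Δ2=-8/3, Δ3=7, Δ4=-2
row 1: diag=12, rhs=22; c'=1/4, d'=11/6
row 2: denom=12−3·1/4=45/4; d'=(-28−3·11/6)/(45/4)=-134/45
row 3: denom=8−3·4/15=36/5; d'=(58−3·-134/45)/(36/5)=251/27
row 4: denom=6−1·5/36=211/36; d'=(-54−1·251/27)/(211/36)=-6836/633
back: M4=-6836/633
back: M3=251/27−5/36·-6836/633=2278/211
back: M2=-134/45−4/15·2278/211=-11122/1899
back: M1=11/6−1/4·-11122/1899=6262/1899
M: M0=0, M1=6262/1899, M2=-11122/1899, M3=2278/211, M4=-6836/633, M5=0
seg 0: a=2, c=M0/2=0, d=(M1−M0)/(6·3)=3131/17091, b=Δ0−h0·(2M0+M1)/6=-6296/1899
seg 1: a=-3, c=M1/2=3131/1899, d=(M2−M1)/(6·3)=-8692/17091, b=Δ1−h1·(2M1+M2)/6=3097/1899
seg 2: a=3, c=M2/2=-5561/1899, d=(M3−M2)/(6·3)=15812/17091, b=Δ2−h2·(2M2+M3)/6=-4193/1899
seg 3: a=-5, c=M3/2=1139/211, d=(M4−M3)/(6·1)=-6835/1899, b=Δ3−h3·(2M3+M4)/6=9877/1899
seg 4: a=2, c=M4/2=-3418/633, d=(M5−M4)/(6·2)=1709/1899, b=Δ4−h4·(2M4+M5)/6=9874/1899
t_q=9/2 → seg 1, τ=3/2; S=-3+3097/1899·τ+3131/1899·τ²+-8692/17091·τ³=1215/844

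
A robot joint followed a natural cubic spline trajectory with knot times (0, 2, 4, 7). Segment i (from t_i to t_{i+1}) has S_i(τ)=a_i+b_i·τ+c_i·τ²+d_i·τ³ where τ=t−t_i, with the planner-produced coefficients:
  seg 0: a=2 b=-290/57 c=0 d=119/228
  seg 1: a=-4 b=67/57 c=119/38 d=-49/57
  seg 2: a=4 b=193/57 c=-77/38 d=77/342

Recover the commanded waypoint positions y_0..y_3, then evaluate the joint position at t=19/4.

y_0 = S_0(0) = a_0 = 2
y_1 = S_1(0) = a_1 = -4
y_2 = S_2(0) = a_2 = 4
y_3 = S_2(3) = 2
t_q=19/4 is in segment 2 (τ=3/4); S_2(τ)=13363/2432

y_0=2 y_1=-4 y_2=4 y_3=2
S(19/4) = 13363/2432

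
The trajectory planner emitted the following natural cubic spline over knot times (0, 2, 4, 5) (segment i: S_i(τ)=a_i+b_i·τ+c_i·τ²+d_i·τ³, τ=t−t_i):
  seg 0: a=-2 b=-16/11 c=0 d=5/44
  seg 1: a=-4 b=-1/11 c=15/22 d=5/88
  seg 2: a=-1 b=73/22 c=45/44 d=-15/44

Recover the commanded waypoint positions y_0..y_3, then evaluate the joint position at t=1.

y_0 = S_0(0) = a_0 = -2
y_1 = S_1(0) = a_1 = -4
y_2 = S_2(0) = a_2 = -1
y_3 = S_2(1) = 3
t_q=1 is in segment 0 (τ=1); S_0(τ)=-147/44

y_0=-2 y_1=-4 y_2=-1 y_3=3
S(1) = -147/44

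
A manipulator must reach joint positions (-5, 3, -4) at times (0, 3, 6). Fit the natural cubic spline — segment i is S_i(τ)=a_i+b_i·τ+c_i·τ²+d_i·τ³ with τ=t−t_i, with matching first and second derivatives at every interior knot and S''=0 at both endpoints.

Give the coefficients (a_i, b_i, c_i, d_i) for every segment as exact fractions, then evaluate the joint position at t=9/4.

Δ: Δ0=8/3, Δ1=-7/3
row 1: diag=12, rhs=-30; c'=1/4, d'=-5/2
back: M1=-5/2
M: M0=0, M1=-5/2, M2=0
seg 0: a=-5, c=M0/2=0, d=(M1−M0)/(6·3)=-5/36, b=Δ0−h0·(2M0+M1)/6=47/12
seg 1: a=3, c=M1/2=-5/4, d=(M2−M1)/(6·3)=5/36, b=Δ1−h1·(2M1+M2)/6=1/6
t_q=9/4 → seg 0, τ=9/4; S=-5+47/12·τ+0·τ²+-5/36·τ³=571/256

  seg 0: a=-5 b=47/12 c=0 d=-5/36
  seg 1: a=3 b=1/6 c=-5/4 d=5/36
S(9/4) = 571/256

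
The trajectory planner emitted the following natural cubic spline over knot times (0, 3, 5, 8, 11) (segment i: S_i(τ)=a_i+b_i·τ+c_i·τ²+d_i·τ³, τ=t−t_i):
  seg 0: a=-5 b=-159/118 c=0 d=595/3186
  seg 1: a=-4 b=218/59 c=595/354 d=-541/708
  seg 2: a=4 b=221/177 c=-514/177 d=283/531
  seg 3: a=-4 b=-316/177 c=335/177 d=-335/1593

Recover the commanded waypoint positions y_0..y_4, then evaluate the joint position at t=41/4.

y_0=-5 y_1=-4 y_2=4 y_3=-4 y_4=2
S(41/4) = -3137/3776

y_0 = S_0(0) = a_0 = -5
y_1 = S_1(0) = a_1 = -4
y_2 = S_2(0) = a_2 = 4
y_3 = S_3(0) = a_3 = -4
y_4 = S_3(3) = 2
t_q=41/4 is in segment 3 (τ=9/4); S_3(τ)=-3137/3776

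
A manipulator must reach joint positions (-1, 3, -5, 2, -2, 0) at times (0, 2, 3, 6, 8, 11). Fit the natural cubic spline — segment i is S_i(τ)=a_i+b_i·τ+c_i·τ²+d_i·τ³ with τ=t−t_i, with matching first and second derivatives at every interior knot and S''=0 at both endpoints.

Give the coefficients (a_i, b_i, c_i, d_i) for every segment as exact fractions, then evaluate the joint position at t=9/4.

  seg 0: a=-1 b=5945/993 c=0 d=-3959/3972
  seg 1: a=3 b=-5932/993 c=-3959/662 d=7853/1986
  seg 2: a=-5 b=-12059/1986 c=1947/331 d=-18353/17874
  seg 3: a=2 b=1487/993 c=-6671/1986 d=533/662
  seg 4: a=-2 b=-2261/993 c=2923/1986 d=-2923/17874
S(9/4) = 50611/42368

Δ: Δ0=2, Δ1=-8, Δ2=7/3, Δ3=-2, Δ4=2/3
row 1: diag=6, rhs=-60; c'=1/6, d'=-10
row 2: denom=8−1·1/6=47/6; d'=(62−1·-10)/(47/6)=432/47
row 3: denom=10−3·18/47=416/47; d'=(-26−3·432/47)/(416/47)=-1259/208
row 4: denom=10−2·47/208=993/104; d'=(16−2·-1259/208)/(993/104)=2923/993
back: M4=2923/993
back: M3=-1259/208−47/208·2923/993=-6671/993
back: M2=432/47−18/47·-6671/993=3894/331
back: M1=-10−1/6·3894/331=-3959/331
M: M0=0, M1=-3959/331, M2=3894/331, M3=-6671/993, M4=2923/993, M5=0
seg 0: a=-1, c=M0/2=0, d=(M1−M0)/(6·2)=-3959/3972, b=Δ0−h0·(2M0+M1)/6=5945/993
seg 1: a=3, c=M1/2=-3959/662, d=(M2−M1)/(6·1)=7853/1986, b=Δ1−h1·(2M1+M2)/6=-5932/993
seg 2: a=-5, c=M2/2=1947/331, d=(M3−M2)/(6·3)=-18353/17874, b=Δ2−h2·(2M2+M3)/6=-12059/1986
seg 3: a=2, c=M3/2=-6671/1986, d=(M4−M3)/(6·2)=533/662, b=Δ3−h3·(2M3+M4)/6=1487/993
seg 4: a=-2, c=M4/2=2923/1986, d=(M5−M4)/(6·3)=-2923/17874, b=Δ4−h4·(2M4+M5)/6=-2261/993
t_q=9/4 → seg 1, τ=1/4; S=3+-5932/993·τ+-3959/662·τ²+7853/1986·τ³=50611/42368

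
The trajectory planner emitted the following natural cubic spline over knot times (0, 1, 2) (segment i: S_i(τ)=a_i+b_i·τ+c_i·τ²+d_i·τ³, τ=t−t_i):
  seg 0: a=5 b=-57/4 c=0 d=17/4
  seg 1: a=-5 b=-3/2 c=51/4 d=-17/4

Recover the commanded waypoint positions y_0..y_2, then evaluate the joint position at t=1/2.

y_0=5 y_1=-5 y_2=2
S(1/2) = -51/32

y_0 = S_0(0) = a_0 = 5
y_1 = S_1(0) = a_1 = -5
y_2 = S_1(1) = 2
t_q=1/2 is in segment 0 (τ=1/2); S_0(τ)=-51/32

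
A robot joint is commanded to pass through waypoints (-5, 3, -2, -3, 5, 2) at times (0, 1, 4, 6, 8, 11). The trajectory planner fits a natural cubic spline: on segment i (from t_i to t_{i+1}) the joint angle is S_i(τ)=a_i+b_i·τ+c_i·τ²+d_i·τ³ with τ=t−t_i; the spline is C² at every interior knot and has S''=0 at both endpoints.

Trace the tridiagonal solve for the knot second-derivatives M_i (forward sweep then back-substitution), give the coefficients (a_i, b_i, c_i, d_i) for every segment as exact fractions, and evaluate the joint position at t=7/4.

Δ: Δ0=8, Δ1=-5/3, Δ2=-1/2, Δ3=4, Δ4=-1
row 1: diag=8, rhs=-58; c'=3/8, d'=-29/4
row 2: denom=10−3·3/8=71/8; d'=(7−3·-29/4)/(71/8)=230/71
row 3: denom=8−2·16/71=536/71; d'=(27−2·230/71)/(536/71)=1457/536
row 4: denom=10−2·71/268=1269/134; d'=(-30−2·1457/536)/(1269/134)=-9497/2538
back: M4=-9497/2538
back: M3=1457/536−71/268·-9497/2538=9415/2538
back: M2=230/71−16/71·9415/2538=3050/1269
back: M1=-29/4−3/8·3050/1269=-3448/423
M: M0=0, M1=-3448/423, M2=3050/1269, M3=9415/2538, M4=-9497/2538, M5=0
seg 0: a=-5, c=M0/2=0, d=(M1−M0)/(6·1)=-1724/1269, b=Δ0−h0·(2M0+M1)/6=11876/1269
seg 1: a=3, c=M1/2=-1724/423, d=(M2−M1)/(6·3)=6697/11421, b=Δ1−h1·(2M1+M2)/6=6704/1269
seg 2: a=-2, c=M2/2=1525/1269, d=(M3−M2)/(6·2)=1105/10152, b=Δ2−h2·(2M2+M3)/6=-4237/1269
seg 3: a=-3, c=M3/2=9415/5076, d=(M4−M3)/(6·2)=-788/1269, b=Δ3−h3·(2M3+M4)/6=2347/846
seg 4: a=5, c=M4/2=-9497/5076, d=(M5−M4)/(6·3)=9497/45684, b=Δ4−h4·(2M4+M5)/6=6959/2538
t_q=7/4 → seg 1, τ=3/4; S=3+6704/1269·τ+-1724/423·τ²+6697/11421·τ³=44371/9024

  seg 0: a=-5 b=11876/1269 c=0 d=-1724/1269
  seg 1: a=3 b=6704/1269 c=-1724/423 d=6697/11421
  seg 2: a=-2 b=-4237/1269 c=1525/1269 d=1105/10152
  seg 3: a=-3 b=2347/846 c=9415/5076 d=-788/1269
  seg 4: a=5 b=6959/2538 c=-9497/5076 d=9497/45684
S(7/4) = 44371/9024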